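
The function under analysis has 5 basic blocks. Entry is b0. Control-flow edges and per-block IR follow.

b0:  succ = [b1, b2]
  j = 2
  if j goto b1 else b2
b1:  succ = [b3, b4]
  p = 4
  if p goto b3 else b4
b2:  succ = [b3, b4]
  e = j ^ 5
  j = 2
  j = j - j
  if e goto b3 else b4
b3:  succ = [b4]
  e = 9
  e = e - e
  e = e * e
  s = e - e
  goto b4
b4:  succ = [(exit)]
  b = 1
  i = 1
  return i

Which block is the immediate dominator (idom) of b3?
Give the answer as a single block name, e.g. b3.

idom tree: b1←b0 b2←b0 b3←b0 b4←b0
Dom at joins:
  b3: preds {b1,b2}: {b0,b1} ∩ {b0,b2} = {b0}; idom=b0
  b4: preds {b1,b2,b3}: {b0,b1} ∩ {b0,b2} ∩ {b0,b3} = {b0}; idom=b0

idom(b3) = b0

Answer: b0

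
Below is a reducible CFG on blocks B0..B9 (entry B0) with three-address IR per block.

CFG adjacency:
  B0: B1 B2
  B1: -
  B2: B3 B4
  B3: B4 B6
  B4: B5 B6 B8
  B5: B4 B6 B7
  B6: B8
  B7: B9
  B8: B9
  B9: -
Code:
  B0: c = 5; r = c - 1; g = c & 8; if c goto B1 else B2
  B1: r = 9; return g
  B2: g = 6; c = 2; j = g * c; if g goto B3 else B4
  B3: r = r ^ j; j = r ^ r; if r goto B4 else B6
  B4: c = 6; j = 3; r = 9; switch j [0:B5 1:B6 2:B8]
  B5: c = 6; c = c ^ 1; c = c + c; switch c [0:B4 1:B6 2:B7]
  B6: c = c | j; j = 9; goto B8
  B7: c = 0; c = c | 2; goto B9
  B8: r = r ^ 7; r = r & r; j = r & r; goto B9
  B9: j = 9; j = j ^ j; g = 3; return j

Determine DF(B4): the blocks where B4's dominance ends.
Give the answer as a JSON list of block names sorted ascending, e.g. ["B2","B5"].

Answer: ["B4", "B6", "B8", "B9"]

Working:
idom tree: B1←B0 B2←B0 B3←B2 B4←B2 B5←B4 B6←B2 B7←B5 B8←B2 B9←B2
Dom∩ at merges:
  B4: preds {B2,B3,B5}: {B0,B2} ∩ {B0,B2,B3} ∩ {B0,B2,B4,B5} = {B0,B2}; idom=B2
  B6: preds {B3,B4,B5}: {B0,B2,B3} ∩ {B0,B2,B4} ∩ {B0,B2,B4,B5} = {B0,B2}; idom=B2
  B8: preds {B4,B6}: {B0,B2,B4} ∩ {B0,B2,B6} = {B0,B2}; idom=B2
  B9: preds {B7,B8}: {B0,B2,B4,B5,B7} ∩ {B0,B2,B8} = {B0,B2}; idom=B2

DF walk-up:
  B4←B2: walk · to B2
  B4←B3: walk B3 to B2
  B4←B5: walk B5→B4 to B2
  B6←B3: walk B3 to B2
  B6←B4: walk B4 to B2
  B6←B5: walk B5→B4 to B2
  B8←B4: walk B4 to B2
  B8←B6: walk B6 to B2
  B9←B7: walk B7→B5→B4 to B2
  B9←B8: walk B8 to B2
  B0: DF=∅
  B1: DF=∅
  B2: DF=∅
  B3: DF={B4,B6}
  B4: DF={B4,B6,B8,B9}
  B5: DF={B4,B6,B9}
  B6: DF={B8}
  B7: DF={B9}
  B8: DF={B9}
  B9: DF=∅

DF(B4) = ["B4", "B6", "B8", "B9"]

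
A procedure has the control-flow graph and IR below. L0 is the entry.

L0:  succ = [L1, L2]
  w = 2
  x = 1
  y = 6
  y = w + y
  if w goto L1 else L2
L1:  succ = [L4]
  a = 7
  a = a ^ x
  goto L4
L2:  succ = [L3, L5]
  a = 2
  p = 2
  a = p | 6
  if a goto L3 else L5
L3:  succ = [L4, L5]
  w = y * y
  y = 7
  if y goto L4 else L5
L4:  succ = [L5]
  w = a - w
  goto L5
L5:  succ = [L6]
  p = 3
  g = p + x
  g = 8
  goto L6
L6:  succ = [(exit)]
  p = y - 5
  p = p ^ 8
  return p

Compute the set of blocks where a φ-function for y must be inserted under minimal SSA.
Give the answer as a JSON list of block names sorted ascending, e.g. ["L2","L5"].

idom tree: L1←L0 L2←L0 L3←L2 L4←L0 L5←L0 L6←L5
Dom∩ at merges:
  L4: preds {L1,L3}: {L0,L1} ∩ {L0,L2,L3} = {L0}; idom=L0
  L5: preds {L2,L3,L4}: {L0,L2} ∩ {L0,L2,L3} ∩ {L0,L4} = {L0}; idom=L0

DF walk-up:
  L4←L1: walk L1 to L0
  L4←L3: walk L3→L2 to L0
  L5←L2: walk L2 to L0
  L5←L3: walk L3→L2 to L0
  L5←L4: walk L4 to L0
  L0: DF=∅
  L1: DF={L4}
  L2: DF={L4,L5}
  L3: DF={L4,L5}
  L4: DF={L5}
  L5: DF=∅
  L6: DF=∅

φ for y: defs {L0,L3}
  DF⁺ = {L4,L5}

Answer: ["L4", "L5"]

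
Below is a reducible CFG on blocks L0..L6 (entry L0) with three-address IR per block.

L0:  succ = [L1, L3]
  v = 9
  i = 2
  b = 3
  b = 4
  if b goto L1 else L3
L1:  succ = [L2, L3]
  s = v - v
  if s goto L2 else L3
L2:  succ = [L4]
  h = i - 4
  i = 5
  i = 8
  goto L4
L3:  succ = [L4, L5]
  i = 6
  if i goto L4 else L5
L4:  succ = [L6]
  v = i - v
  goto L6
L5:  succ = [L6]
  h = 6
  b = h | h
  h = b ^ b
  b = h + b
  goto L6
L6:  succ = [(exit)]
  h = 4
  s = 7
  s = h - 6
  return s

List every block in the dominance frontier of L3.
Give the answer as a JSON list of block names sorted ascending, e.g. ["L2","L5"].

idom tree: L1←L0 L2←L1 L3←L0 L4←L0 L5←L3 L6←L0
Dom∩ at merges:
  L3: preds {L0,L1}: {L0} ∩ {L0,L1} = {L0}; idom=L0
  L4: preds {L2,L3}: {L0,L1,L2} ∩ {L0,L3} = {L0}; idom=L0
  L6: preds {L4,L5}: {L0,L4} ∩ {L0,L3,L5} = {L0}; idom=L0

DF walk-up:
  join L3 pred L0: · stop@L0
  join L3 pred L1: L1 stop@L0
  join L4 pred L2: L2→L1 stop@L0
  join L4 pred L3: L3 stop@L0
  join L6 pred L4: L4 stop@L0
  join L6 pred L5: L5→L3 stop@L0
  DF(L0)=∅
  DF(L1)={L3,L4}
  DF(L2)={L4}
  DF(L3)={L4,L6}
  DF(L4)={L6}
  DF(L5)={L6}
  DF(L6)=∅

DF(L3) = ["L4", "L6"]

Answer: ["L4", "L6"]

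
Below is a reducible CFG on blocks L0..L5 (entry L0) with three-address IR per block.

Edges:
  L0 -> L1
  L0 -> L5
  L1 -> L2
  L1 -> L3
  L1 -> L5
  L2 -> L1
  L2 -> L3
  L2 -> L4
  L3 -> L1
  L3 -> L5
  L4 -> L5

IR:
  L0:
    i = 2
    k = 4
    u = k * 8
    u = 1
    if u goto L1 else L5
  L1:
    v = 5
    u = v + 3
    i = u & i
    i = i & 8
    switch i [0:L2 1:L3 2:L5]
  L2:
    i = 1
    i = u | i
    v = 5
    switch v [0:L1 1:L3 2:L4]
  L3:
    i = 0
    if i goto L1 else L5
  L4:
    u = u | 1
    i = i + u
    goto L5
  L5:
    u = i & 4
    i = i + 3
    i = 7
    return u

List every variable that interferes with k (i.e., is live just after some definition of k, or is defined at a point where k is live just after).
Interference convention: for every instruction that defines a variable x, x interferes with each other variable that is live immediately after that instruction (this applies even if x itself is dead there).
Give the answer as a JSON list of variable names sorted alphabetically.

Answer: ["i"]

Working:
def/use:
  L0: def={i,k,u} ue=∅
  L1: def={i,u,v} ue={i}
  L2: def={i,v} ue={u}
  L3: def={i} ue=∅
  L4: def={i,u} ue={i,u}
  L5: def={i,u} ue={i}

Live sets:
  L0: in=∅ out={i}
  L1: in={i} out={i,u}
  L2: in={u} out={i,u}
  L3: in=∅ out={i}
  L4: in={i,u} out={i}
  L5: in={i} out=∅

Interfere edges:
  i — {k,u,v}
  k — {i}
  u — {i,v}
  v — {i,u}

N(k) = ["i"]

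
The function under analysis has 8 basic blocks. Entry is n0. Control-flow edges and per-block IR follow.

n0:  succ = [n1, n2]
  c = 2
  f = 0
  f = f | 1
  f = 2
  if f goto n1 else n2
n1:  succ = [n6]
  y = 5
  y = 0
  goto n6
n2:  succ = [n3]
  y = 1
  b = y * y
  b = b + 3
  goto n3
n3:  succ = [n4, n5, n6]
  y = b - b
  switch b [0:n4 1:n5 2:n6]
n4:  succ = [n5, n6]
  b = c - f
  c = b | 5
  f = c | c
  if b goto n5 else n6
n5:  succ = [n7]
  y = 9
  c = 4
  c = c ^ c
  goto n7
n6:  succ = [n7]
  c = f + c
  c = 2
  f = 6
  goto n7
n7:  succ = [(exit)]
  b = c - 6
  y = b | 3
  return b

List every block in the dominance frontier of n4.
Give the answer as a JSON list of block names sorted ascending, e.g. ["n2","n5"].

Answer: ["n5", "n6"]

Derivation:
idom tree: n1←n0 n2←n0 n3←n2 n4←n3 n5←n3 n6←n0 n7←n0
Dom at joins:
  n5: preds {n3,n4}: {n0,n2,n3} ∩ {n0,n2,n3,n4} = {n0,n2,n3}; idom=n3
  n6: preds {n1,n3,n4}: {n0,n1} ∩ {n0,n2,n3} ∩ {n0,n2,n3,n4} = {n0}; idom=n0
  n7: preds {n5,n6}: {n0,n2,n3,n5} ∩ {n0,n6} = {n0}; idom=n0

DF derivation:
  join n5 pred n3: · stop@n3
  join n5 pred n4: n4 stop@n3
  join n6 pred n1: n1 stop@n0
  join n6 pred n3: n3→n2 stop@n0
  join n6 pred n4: n4→n3→n2 stop@n0
  join n7 pred n5: n5→n3→n2 stop@n0
  join n7 pred n6: n6 stop@n0
  n0: DF=∅
  n1: DF={n6}
  n2: DF={n6,n7}
  n3: DF={n6,n7}
  n4: DF={n5,n6}
  n5: DF={n7}
  n6: DF={n7}
  n7: DF=∅

DF(n4) = ["n5", "n6"]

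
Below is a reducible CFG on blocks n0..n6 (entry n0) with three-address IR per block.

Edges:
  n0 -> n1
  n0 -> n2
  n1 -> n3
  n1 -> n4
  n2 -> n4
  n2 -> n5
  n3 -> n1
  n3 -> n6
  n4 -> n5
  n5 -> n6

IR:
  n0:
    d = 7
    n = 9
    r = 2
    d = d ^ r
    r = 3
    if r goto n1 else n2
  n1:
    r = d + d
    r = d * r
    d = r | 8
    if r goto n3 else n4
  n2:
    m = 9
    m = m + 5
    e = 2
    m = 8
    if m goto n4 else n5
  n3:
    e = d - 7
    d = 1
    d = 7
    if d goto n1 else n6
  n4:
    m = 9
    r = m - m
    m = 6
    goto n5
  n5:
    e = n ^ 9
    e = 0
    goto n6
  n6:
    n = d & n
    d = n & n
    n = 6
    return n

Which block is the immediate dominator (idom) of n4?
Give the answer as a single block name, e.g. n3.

Answer: n0

Analysis:
idom tree: n1←n0 n2←n0 n3←n1 n4←n0 n5←n0 n6←n0
Join-block Dom:
  n1: preds {n0,n3}: {n0} ∩ {n0,n1,n3} = {n0}; idom=n0
  n4: preds {n1,n2}: {n0,n1} ∩ {n0,n2} = {n0}; idom=n0
  n5: preds {n2,n4}: {n0,n2} ∩ {n0,n4} = {n0}; idom=n0
  n6: preds {n3,n5}: {n0,n1,n3} ∩ {n0,n5} = {n0}; idom=n0

idom(n4) = n0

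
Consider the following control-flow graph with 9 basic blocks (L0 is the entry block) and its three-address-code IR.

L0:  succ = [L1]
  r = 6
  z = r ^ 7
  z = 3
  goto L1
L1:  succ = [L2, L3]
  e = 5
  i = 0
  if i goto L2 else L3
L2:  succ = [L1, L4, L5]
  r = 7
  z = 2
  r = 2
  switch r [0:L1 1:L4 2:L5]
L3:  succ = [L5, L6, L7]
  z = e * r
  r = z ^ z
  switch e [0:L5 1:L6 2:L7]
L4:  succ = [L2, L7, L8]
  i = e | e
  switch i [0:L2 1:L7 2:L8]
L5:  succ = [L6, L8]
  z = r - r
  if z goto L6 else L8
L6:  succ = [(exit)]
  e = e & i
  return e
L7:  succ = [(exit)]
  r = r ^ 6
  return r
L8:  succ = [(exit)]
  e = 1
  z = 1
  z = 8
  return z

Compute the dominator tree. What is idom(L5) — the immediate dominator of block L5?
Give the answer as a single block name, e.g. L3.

idom tree: L1←L0 L2←L1 L3←L1 L4←L2 L5←L1 L6←L1 L7←L1 L8←L1
Join-block Dom:
  L1: preds {L0,L2}: {L0} ∩ {L0,L1,L2} = {L0}; idom=L0
  L2: preds {L1,L4}: {L0,L1} ∩ {L0,L1,L2,L4} = {L0,L1}; idom=L1
  L5: preds {L2,L3}: {L0,L1,L2} ∩ {L0,L1,L3} = {L0,L1}; idom=L1
  L6: preds {L3,L5}: {L0,L1,L3} ∩ {L0,L1,L5} = {L0,L1}; idom=L1
  L7: preds {L3,L4}: {L0,L1,L3} ∩ {L0,L1,L2,L4} = {L0,L1}; idom=L1
  L8: preds {L4,L5}: {L0,L1,L2,L4} ∩ {L0,L1,L5} = {L0,L1}; idom=L1

idom(L5) = L1

Answer: L1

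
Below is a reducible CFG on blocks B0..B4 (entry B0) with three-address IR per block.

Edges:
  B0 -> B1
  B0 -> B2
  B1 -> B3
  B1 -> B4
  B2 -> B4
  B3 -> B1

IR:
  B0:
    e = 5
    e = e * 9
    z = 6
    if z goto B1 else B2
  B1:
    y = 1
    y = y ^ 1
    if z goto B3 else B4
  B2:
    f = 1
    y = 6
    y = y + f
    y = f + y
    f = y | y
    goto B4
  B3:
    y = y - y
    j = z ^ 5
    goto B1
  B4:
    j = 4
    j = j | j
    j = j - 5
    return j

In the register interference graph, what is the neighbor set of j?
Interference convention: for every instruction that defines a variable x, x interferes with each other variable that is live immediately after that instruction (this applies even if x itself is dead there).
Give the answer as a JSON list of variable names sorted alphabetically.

def/use:
  B0 def {e,z} use ∅
  B1 def {y} use {z}
  B2 def {f,y} use ∅
  B3 def {j,y} use {y,z}
  B4 def {j} use ∅

Backward fixpoint:
  live B0: ∅→{z}
  live B1: {z}→{y,z}
  live B2: ∅→∅
  live B3: {y,z}→{z}
  live B4: ∅→∅

Interference:
  e — ∅
  f — {y}
  j — {z}
  y — {f,z}
  z — {j,y}

N(j) = ["z"]

Answer: ["z"]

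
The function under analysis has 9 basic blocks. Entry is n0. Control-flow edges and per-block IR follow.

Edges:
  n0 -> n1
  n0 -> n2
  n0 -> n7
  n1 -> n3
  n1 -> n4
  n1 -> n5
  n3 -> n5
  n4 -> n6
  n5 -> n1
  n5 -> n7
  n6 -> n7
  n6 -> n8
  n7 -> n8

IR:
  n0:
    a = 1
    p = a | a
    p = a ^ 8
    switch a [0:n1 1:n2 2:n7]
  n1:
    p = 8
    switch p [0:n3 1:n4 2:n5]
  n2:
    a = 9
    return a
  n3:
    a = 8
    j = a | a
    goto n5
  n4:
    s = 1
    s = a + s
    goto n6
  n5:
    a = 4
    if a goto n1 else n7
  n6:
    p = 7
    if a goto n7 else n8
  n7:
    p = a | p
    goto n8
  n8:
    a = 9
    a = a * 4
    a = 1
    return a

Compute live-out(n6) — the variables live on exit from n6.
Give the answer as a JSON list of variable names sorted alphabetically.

Answer: ["a", "p"]

Derivation:
Per-block:
  n0: def={a,p} ue=∅
  n1: def={p} ue=∅
  n2: def={a} ue=∅
  n3: def={a,j} ue=∅
  n4: def={s} ue={a}
  n5: def={a} ue=∅
  n6: def={p} ue={a}
  n7: def={p} ue={a,p}
  n8: def={a} ue=∅

Live sets:
  live n0: ∅→{a,p}
  live n1: {a}→{a,p}
  live n2: ∅→∅
  live n3: {p}→{p}
  live n4: {a}→{a}
  live n5: {p}→{a,p}
  live n6: {a}→{a,p}
  live n7: {a,p}→∅
  live n8: ∅→∅

live-out(n6) = ["a", "p"]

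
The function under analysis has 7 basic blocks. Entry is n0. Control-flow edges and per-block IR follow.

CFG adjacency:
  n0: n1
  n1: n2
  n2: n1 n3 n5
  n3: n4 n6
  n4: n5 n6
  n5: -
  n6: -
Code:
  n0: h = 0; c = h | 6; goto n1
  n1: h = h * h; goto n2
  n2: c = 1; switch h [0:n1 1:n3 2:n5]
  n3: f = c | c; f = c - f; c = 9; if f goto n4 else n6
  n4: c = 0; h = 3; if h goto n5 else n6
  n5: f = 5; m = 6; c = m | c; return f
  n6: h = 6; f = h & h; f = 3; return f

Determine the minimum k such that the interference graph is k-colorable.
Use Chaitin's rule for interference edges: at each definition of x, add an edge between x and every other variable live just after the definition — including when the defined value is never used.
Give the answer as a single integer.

def/use:
  n0 def {c,h} use ∅
  n1 def {h} use {h}
  n2 def {c} use {h}
  n3 def {c,f} use {c}
  n4 def {c,h} use ∅
  n5 def {c,f,m} use {c}
  n6 def {f,h} use ∅

Liveness:
  n0 li=∅ lo={h}
  n1 li={h} lo={h}
  n2 li={h} lo={c,h}
  n3 li={c} lo=∅
  n4 li=∅ lo={c}
  n5 li={c} lo=∅
  n6 li=∅ lo=∅

Conflict graph:
  c — {f,h,m}
  f — {c,m}
  h — {c}
  m — {c,f}

Colouring:
  {c,f,m} pairwise interfere (3-clique) ⇒ χ ≥ 3
  assign c→R0 f→R1 h→R1 m→R2 — no edge inside a register ⇒ χ ≤ 3
  χ = 3

Answer: 3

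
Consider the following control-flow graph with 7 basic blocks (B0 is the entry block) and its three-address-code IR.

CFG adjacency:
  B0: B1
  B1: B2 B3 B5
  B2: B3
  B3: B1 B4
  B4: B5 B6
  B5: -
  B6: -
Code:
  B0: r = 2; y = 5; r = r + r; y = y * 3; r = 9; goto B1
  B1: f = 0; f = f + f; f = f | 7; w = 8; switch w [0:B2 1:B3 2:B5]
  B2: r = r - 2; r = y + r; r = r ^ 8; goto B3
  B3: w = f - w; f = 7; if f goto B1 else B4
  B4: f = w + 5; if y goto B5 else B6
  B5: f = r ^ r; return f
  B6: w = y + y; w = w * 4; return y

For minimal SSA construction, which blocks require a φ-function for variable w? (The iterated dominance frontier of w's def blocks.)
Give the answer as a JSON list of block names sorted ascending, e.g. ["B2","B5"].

idom tree: B1←B0 B2←B1 B3←B1 B4←B3 B5←B1 B6←B4
Join-block Dom:
  B1: preds {B0,B3}: {B0} ∩ {B0,B1,B3} = {B0}; idom=B0
  B3: preds {B1,B2}: {B0,B1} ∩ {B0,B1,B2} = {B0,B1}; idom=B1
  B5: preds {B1,B4}: {B0,B1} ∩ {B0,B1,B3,B4} = {B0,B1}; idom=B1

Frontier:
  join B1 pred B0: · stop@B0
  join B1 pred B3: B3→B1 stop@B0
  join B3 pred B1: · stop@B1
  join B3 pred B2: B2 stop@B1
  join B5 pred B1: · stop@B1
  join B5 pred B4: B4→B3 stop@B1
  B0: DF=∅
  B1: DF={B1}
  B2: DF={B3}
  B3: DF={B1,B5}
  B4: DF={B5}
  B5: DF=∅
  B6: DF=∅

φ for w: defs {B1,B3,B6}
  DF⁺ = {B1,B5}

Answer: ["B1", "B5"]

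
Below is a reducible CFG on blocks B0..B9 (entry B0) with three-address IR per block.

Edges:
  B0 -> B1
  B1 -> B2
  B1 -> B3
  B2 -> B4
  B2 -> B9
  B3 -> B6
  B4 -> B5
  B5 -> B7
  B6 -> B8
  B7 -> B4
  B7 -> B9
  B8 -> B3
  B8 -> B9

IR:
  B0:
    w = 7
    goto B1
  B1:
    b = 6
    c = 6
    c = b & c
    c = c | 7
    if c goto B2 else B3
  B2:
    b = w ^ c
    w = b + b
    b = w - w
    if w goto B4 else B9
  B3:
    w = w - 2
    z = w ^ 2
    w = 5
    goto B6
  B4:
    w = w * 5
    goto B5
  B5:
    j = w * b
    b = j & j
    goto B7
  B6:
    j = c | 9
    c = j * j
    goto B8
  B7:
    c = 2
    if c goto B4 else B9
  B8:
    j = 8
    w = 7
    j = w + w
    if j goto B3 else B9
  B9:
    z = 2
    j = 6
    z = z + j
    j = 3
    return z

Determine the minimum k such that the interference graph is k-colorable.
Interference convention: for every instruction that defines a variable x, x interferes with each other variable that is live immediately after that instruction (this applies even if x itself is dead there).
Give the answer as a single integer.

Block summaries:
  B0: def={w} ue=∅
  B1: def={b,c} ue=∅
  B2: def={b,w} ue={c,w}
  B3: def={w,z} ue={w}
  B4: def={w} ue={w}
  B5: def={b,j} ue={b,w}
  B6: def={c,j} ue={c}
  B7: def={c} ue=∅
  B8: def={j,w} ue=∅
  B9: def={j,z} ue=∅

Liveness:
  live B0: ∅→{w}
  live B1: {w}→{c,w}
  live B2: {c,w}→{b,w}
  live B3: {c,w}→{c}
  live B4: {b,w}→{b,w}
  live B5: {b,w}→{b,w}
  live B6: {c}→{c}
  live B7: {b,w}→{b,w}
  live B8: {c}→{c,w}
  live B9: ∅→∅

Interfere edges:
  b — {c,w}
  c — {b,j,w,z}
  j — {c,w,z}
  w — {b,c,j}
  z — {c,j}

Chromatic number:
  clique {b,c,w} ⇒ need ≥ 3
  3-colouring: R0={c}  R1={b,j}  R2={w,z}
  χ = 3

Answer: 3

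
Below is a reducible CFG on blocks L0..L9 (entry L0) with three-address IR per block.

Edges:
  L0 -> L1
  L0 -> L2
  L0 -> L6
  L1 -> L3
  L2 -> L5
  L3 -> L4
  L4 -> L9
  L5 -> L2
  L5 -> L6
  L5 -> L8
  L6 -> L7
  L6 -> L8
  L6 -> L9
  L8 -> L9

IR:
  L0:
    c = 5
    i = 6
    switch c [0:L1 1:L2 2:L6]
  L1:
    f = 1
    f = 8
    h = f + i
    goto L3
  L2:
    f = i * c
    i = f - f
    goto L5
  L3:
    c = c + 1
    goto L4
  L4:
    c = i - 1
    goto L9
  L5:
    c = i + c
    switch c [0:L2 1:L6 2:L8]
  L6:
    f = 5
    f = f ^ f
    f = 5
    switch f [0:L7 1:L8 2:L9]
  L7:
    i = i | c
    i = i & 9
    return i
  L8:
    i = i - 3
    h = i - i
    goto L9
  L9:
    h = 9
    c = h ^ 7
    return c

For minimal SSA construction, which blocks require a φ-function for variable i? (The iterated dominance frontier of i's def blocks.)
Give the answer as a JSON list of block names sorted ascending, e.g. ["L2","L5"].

Answer: ["L2", "L6", "L8", "L9"]

Working:
idom tree: L1←L0 L2←L0 L3←L1 L4←L3 L5←L2 L6←L0 L7←L6 L8←L0 L9←L0
Dom at joins:
  L2: preds {L0,L5}: {L0} ∩ {L0,L2,L5} = {L0}; idom=L0
  L6: preds {L0,L5}: {L0} ∩ {L0,L2,L5} = {L0}; idom=L0
  L8: preds {L5,L6}: {L0,L2,L5} ∩ {L0,L6} = {L0}; idom=L0
  L9: preds {L4,L6,L8}: {L0,L1,L3,L4} ∩ {L0,L6} ∩ {L0,L8} = {L0}; idom=L0

DF derivation:
  join L2 pred L0: · stop@L0
  join L2 pred L5: L5→L2 stop@L0
  join L6 pred L0: · stop@L0
  join L6 pred L5: L5→L2 stop@L0
  join L8 pred L5: L5→L2 stop@L0
  join L8 pred L6: L6 stop@L0
  join L9 pred L4: L4→L3→L1 stop@L0
  join L9 pred L6: L6 stop@L0
  join L9 pred L8: L8 stop@L0
  DF(L0)=∅
  DF(L1)={L9}
  DF(L2)={L2,L6,L8}
  DF(L3)={L9}
  DF(L4)={L9}
  DF(L5)={L2,L6,L8}
  DF(L6)={L8,L9}
  DF(L7)=∅
  DF(L8)={L9}
  DF(L9)=∅

φ for i: defs {L0,L2,L7,L8}
  DF⁺ = {L2,L6,L8,L9}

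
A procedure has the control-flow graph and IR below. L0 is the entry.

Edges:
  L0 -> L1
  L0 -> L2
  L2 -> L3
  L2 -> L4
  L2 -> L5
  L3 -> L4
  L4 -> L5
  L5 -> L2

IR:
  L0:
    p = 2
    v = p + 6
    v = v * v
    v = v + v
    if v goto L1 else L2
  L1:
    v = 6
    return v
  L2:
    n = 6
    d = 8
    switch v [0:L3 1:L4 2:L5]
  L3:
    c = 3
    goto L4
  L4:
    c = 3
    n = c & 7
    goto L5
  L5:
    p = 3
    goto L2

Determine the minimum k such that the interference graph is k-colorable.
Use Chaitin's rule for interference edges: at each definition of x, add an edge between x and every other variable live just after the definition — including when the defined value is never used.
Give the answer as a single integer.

def/use:
  L0: def={p,v} ue=∅
  L1: def={v} ue=∅
  L2: def={d,n} ue={v}
  L3: def={c} ue=∅
  L4: def={c,n} ue=∅
  L5: def={p} ue=∅

Liveness:
  L0: in=∅ out={v}
  L1: in=∅ out=∅
  L2: in={v} out={v}
  L3: in={v} out={v}
  L4: in={v} out={v}
  L5: in={v} out={v}

Interfere edges:
  c↔{v}
  d↔{v}
  n↔{v}
  p↔{v}
  v↔{c,d,n,p}

Registers:
  {c,v} pairwise interfere (2-clique) ⇒ χ ≥ 2
  2-colouring: R0={v}  R1={c,d,n,p}
  χ = 2

Answer: 2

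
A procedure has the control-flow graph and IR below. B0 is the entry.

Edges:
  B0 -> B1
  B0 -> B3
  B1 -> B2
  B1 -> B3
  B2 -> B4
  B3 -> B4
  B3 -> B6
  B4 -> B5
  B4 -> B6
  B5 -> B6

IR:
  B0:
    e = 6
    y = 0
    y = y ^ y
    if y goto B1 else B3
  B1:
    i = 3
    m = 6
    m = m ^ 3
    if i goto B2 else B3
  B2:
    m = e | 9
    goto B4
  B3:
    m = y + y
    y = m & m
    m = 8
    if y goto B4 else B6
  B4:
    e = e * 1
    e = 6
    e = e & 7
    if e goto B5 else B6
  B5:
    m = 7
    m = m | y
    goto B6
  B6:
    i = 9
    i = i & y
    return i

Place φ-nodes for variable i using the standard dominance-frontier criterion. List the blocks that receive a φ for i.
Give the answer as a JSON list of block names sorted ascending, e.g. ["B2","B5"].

Answer: ["B3", "B4", "B6"]

Analysis:
idom tree: B1←B0 B2←B1 B3←B0 B4←B0 B5←B4 B6←B0
Dom at joins:
  B3: preds {B0,B1}: {B0} ∩ {B0,B1} = {B0}; idom=B0
  B4: preds {B2,B3}: {B0,B1,B2} ∩ {B0,B3} = {B0}; idom=B0
  B6: preds {B3,B4,B5}: {B0,B3} ∩ {B0,B4} ∩ {B0,B4,B5} = {B0}; idom=B0

DF walk-up:
  join B3 pred B0: · stop@B0
  join B3 pred B1: B1 stop@B0
  join B4 pred B2: B2→B1 stop@B0
  join B4 pred B3: B3 stop@B0
  join B6 pred B3: B3 stop@B0
  join B6 pred B4: B4 stop@B0
  join B6 pred B5: B5→B4 stop@B0
  B0: DF=∅
  B1: DF={B3,B4}
  B2: DF={B4}
  B3: DF={B4,B6}
  B4: DF={B6}
  B5: DF={B6}
  B6: DF=∅

φ for i: defs {B1,B6}
  DF⁺ = {B3,B4,B6}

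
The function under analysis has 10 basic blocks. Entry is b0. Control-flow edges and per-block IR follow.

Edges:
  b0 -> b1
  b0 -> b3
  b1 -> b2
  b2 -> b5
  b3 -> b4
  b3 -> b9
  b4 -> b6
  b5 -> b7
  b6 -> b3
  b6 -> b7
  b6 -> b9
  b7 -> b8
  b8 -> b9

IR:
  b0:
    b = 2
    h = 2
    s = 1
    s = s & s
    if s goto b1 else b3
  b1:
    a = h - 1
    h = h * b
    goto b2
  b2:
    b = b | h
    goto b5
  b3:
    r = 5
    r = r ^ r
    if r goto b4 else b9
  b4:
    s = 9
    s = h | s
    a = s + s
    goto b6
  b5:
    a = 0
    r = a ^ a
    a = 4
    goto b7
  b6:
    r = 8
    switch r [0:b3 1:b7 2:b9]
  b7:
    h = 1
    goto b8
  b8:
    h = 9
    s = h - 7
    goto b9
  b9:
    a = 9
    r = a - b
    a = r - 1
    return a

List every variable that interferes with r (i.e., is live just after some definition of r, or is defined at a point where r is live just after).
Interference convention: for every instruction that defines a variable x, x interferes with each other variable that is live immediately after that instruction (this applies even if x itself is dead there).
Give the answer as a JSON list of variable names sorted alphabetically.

def/use:
  b0 def {b,h,s} use ∅
  b1 def {a,h} use {b,h}
  b2 def {b} use {b,h}
  b3 def {r} use ∅
  b4 def {a,s} use {h}
  b5 def {a,r} use ∅
  b6 def {r} use ∅
  b7 def {h} use ∅
  b8 def {h,s} use ∅
  b9 def {a,r} use {b}

Live sets:
  live b0: ∅→{b,h}
  live b1: {b,h}→{b,h}
  live b2: {b,h}→{b}
  live b3: {b,h}→{b,h}
  live b4: {b,h}→{b,h}
  live b5: {b}→{b}
  live b6: {b,h}→{b,h}
  live b7: {b}→{b}
  live b8: {b}→{b}
  live b9: {b}→∅

Interference:
  a — {b,h}
  b — {a,h,r,s}
  h — {a,b,r,s}
  r — {b,h}
  s — {b,h}

N(r) = ["b", "h"]

Answer: ["b", "h"]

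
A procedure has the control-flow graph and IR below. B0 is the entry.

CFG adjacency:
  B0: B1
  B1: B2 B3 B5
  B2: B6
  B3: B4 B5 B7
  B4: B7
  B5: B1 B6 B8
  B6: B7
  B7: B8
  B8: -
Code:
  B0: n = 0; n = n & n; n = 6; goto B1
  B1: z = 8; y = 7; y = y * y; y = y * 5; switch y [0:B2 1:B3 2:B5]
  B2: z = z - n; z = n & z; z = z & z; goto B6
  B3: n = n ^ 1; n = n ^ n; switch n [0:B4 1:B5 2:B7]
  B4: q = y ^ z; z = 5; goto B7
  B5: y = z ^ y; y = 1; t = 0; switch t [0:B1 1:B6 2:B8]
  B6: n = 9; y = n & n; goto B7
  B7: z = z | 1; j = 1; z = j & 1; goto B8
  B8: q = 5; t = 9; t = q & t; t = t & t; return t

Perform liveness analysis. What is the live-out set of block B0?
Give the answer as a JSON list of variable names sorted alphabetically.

Answer: ["n"]

Analysis:
def/use:
  B0: {n} / ∅
  B1: {y,z} / ∅
  B2: {z} / {n,z}
  B3: {n} / {n}
  B4: {q,z} / {y,z}
  B5: {t,y} / {y,z}
  B6: {n,y} / ∅
  B7: {j,z} / {z}
  B8: {q,t} / ∅

Liveness:
  B0: in=∅ out={n}
  B1: in={n} out={n,y,z}
  B2: in={n,z} out={z}
  B3: in={n,y,z} out={n,y,z}
  B4: in={y,z} out={z}
  B5: in={n,y,z} out={n,z}
  B6: in={z} out={z}
  B7: in={z} out=∅
  B8: in=∅ out=∅

live-out(B0) = ["n"]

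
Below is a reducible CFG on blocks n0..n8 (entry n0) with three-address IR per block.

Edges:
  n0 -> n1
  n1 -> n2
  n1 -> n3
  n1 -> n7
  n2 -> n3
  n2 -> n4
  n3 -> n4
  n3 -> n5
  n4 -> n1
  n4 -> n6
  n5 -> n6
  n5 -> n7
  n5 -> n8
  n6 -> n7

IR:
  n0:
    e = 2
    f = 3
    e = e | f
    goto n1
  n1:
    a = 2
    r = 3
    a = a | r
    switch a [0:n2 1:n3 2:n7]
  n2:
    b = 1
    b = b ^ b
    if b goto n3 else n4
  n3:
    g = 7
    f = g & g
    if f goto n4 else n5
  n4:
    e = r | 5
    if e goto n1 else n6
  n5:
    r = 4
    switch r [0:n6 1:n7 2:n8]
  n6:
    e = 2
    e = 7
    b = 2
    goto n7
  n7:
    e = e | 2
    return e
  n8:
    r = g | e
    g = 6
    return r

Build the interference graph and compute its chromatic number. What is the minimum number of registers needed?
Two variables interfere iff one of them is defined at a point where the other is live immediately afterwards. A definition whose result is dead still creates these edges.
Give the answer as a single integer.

Block summaries:
  n0: def={e,f} ue=∅
  n1: def={a,r} ue=∅
  n2: def={b} ue=∅
  n3: def={f,g} ue=∅
  n4: def={e} ue={r}
  n5: def={r} ue=∅
  n6: def={b,e} ue=∅
  n7: def={e} ue={e}
  n8: def={g,r} ue={e,g}

Backward fixpoint:
  n0: in=∅ out={e}
  n1: in={e} out={e,r}
  n2: in={e,r} out={e,r}
  n3: in={e,r} out={e,g,r}
  n4: in={r} out={e}
  n5: in={e,g} out={e,g}
  n6: in=∅ out={e}
  n7: in={e} out=∅
  n8: in={e,g} out=∅

Interference:
  a↔{e,r}
  b↔{e,r}
  e↔{a,b,f,g,r}
  f↔{e,g,r}
  g↔{e,f,r}
  r↔{a,b,e,f,g}

Chromatic number:
  lower bound: {e,f,g,r} mutually conflict ⇒ χ ≥ 4
  assign a→r2 b→r2 e→r0 f→r2 g→r3 r→r1 — no edge inside a register ⇒ χ ≤ 4
  χ = 4

Answer: 4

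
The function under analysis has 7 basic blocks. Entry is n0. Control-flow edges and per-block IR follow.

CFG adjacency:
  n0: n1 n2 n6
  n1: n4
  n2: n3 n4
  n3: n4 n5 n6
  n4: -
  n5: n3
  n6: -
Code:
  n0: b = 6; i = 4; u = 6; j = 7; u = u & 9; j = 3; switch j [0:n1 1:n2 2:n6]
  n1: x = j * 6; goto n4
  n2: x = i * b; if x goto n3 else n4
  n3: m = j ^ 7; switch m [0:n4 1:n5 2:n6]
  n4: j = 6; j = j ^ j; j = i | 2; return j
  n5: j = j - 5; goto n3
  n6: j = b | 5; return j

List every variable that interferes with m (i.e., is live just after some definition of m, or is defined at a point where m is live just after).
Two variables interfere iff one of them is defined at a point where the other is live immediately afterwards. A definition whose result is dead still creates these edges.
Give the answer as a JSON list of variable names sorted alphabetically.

Answer: ["b", "i", "j"]

Derivation:
def/use:
  n0 def {b,i,j,u} use ∅
  n1 def {x} use {j}
  n2 def {x} use {b,i}
  n3 def {m} use {j}
  n4 def {j} use {i}
  n5 def {j} use {j}
  n6 def {j} use {b}

Backward fixpoint:
  n0: in=∅ out={b,i,j}
  n1: in={i,j} out={i}
  n2: in={b,i,j} out={b,i,j}
  n3: in={b,i,j} out={b,i,j}
  n4: in={i} out=∅
  n5: in={b,i,j} out={b,i,j}
  n6: in={b} out=∅

Conflict graph:
  b↔{i,j,m,u,x}
  i↔{b,j,m,u,x}
  j↔{b,i,m,u,x}
  m↔{b,i,j}
  u↔{b,i,j}
  x↔{b,i,j}

N(m) = ["b", "i", "j"]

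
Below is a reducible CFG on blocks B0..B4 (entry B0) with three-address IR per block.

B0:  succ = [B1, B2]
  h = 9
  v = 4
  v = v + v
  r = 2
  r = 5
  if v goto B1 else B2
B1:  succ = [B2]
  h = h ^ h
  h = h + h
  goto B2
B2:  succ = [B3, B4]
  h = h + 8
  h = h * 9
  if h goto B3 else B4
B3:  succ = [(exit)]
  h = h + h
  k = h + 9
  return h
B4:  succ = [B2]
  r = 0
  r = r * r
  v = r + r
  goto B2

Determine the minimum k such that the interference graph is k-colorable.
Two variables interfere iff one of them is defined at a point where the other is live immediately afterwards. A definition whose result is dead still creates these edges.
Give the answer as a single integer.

Answer: 3

Derivation:
Block summaries:
  B0: {h,r,v} / ∅
  B1: {h} / {h}
  B2: {h} / {h}
  B3: {h,k} / {h}
  B4: {r,v} / ∅

Liveness:
  live B0: ∅→{h}
  live B1: {h}→{h}
  live B2: {h}→{h}
  live B3: {h}→∅
  live B4: {h}→{h}

Conflict graph:
  h: {k,r,v}
  k: {h}
  r: {h,v}
  v: {h,r}

Chromatic number:
  clique {h,r,v} ⇒ need ≥ 3
  3-colouring: c0={h}  c1={k,r}  c2={v}
  χ = 3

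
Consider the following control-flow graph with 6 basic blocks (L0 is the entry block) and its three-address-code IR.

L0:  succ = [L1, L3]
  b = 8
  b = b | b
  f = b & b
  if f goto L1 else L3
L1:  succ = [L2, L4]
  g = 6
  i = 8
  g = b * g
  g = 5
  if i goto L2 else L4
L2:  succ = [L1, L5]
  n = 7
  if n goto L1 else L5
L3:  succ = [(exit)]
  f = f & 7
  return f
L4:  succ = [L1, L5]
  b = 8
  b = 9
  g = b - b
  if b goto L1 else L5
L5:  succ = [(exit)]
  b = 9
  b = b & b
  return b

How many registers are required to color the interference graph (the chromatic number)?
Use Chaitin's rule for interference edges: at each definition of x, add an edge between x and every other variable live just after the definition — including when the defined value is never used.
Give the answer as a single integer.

def/use:
  L0: def={b,f} ue=∅
  L1: def={g,i} ue={b}
  L2: def={n} ue=∅
  L3: def={f} ue={f}
  L4: def={b,g} ue=∅
  L5: def={b} ue=∅

Live sets:
  L0: in=∅ out={b,f}
  L1: in={b} out={b}
  L2: in={b} out={b}
  L3: in={f} out=∅
  L4: in=∅ out={b}
  L5: in=∅ out=∅

Conflict graph:
  b: {f,g,i,n}
  f: {b}
  g: {b,i}
  i: {b,g}
  n: {b}

Chromatic number:
  lower bound: {b,g,i} mutually conflict ⇒ χ ≥ 3
  assign b→c0 f→c1 g→c1 i→c2 n→c1 — no edge inside a register ⇒ χ ≤ 3
  χ = 3

Answer: 3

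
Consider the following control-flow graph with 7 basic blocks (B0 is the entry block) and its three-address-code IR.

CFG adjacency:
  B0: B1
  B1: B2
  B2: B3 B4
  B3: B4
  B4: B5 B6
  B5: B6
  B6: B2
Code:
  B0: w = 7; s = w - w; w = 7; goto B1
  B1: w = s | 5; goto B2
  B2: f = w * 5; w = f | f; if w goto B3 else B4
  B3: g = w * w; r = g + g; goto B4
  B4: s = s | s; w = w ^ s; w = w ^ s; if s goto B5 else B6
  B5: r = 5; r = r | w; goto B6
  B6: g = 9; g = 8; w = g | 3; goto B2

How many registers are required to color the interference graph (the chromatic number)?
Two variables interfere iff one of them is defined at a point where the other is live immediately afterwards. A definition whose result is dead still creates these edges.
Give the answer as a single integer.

Answer: 3

Derivation:
Block summaries:
  B0: def={s,w} ue=∅
  B1: def={w} ue={s}
  B2: def={f,w} ue={w}
  B3: def={g,r} ue={w}
  B4: def={s,w} ue={s,w}
  B5: def={r} ue={w}
  B6: def={g,w} ue=∅

Liveness:
  B0: in=∅ out={s}
  B1: in={s} out={s,w}
  B2: in={s,w} out={s,w}
  B3: in={s,w} out={s,w}
  B4: in={s,w} out={s,w}
  B5: in={s,w} out={s}
  B6: in={s} out={s,w}

Interfere edges:
  f↔{s}
  g↔{s,w}
  r↔{s,w}
  s↔{f,g,r,w}
  w↔{g,r,s}

Chromatic number:
  lower bound: {g,s,w} mutually conflict ⇒ χ ≥ 3
  assign f→r1 g→r2 r→r2 s→r0 w→r1 — no edge inside a register ⇒ χ ≤ 3
  χ = 3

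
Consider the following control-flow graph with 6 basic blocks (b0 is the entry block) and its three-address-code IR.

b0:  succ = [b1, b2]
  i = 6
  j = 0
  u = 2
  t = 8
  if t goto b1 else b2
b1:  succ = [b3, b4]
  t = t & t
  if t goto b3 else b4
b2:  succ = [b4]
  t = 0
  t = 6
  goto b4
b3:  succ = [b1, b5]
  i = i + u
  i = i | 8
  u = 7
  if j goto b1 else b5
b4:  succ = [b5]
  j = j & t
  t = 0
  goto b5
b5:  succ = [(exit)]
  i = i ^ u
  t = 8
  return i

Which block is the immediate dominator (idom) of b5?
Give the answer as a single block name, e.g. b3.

Answer: b0

Analysis:
idom tree: b1←b0 b2←b0 b3←b1 b4←b0 b5←b0
Dom at joins:
  b1: preds {b0,b3}: {b0} ∩ {b0,b1,b3} = {b0}; idom=b0
  b4: preds {b1,b2}: {b0,b1} ∩ {b0,b2} = {b0}; idom=b0
  b5: preds {b3,b4}: {b0,b1,b3} ∩ {b0,b4} = {b0}; idom=b0

idom(b5) = b0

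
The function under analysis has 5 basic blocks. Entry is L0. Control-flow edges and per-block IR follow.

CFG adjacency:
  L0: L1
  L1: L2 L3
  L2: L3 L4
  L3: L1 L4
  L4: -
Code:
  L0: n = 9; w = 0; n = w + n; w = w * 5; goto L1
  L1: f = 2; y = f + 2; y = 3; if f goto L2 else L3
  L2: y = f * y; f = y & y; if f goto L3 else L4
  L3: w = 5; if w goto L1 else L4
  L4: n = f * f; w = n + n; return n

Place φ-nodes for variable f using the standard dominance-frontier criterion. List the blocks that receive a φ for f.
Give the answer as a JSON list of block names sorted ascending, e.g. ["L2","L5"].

Answer: ["L1", "L3", "L4"]

Derivation:
idom tree: L1←L0 L2←L1 L3←L1 L4←L1
Dom at joins:
  L1: preds {L0,L3}: {L0} ∩ {L0,L1,L3} = {L0}; idom=L0
  L3: preds {L1,L2}: {L0,L1} ∩ {L0,L1,L2} = {L0,L1}; idom=L1
  L4: preds {L2,L3}: {L0,L1,L2} ∩ {L0,L1,L3} = {L0,L1}; idom=L1

Frontier:
  L1←L0: walk · to L0
  L1←L3: walk L3→L1 to L0
  L3←L1: walk · to L1
  L3←L2: walk L2 to L1
  L4←L2: walk L2 to L1
  L4←L3: walk L3 to L1
  L0: DF=∅
  L1: DF={L1}
  L2: DF={L3,L4}
  L3: DF={L1,L4}
  L4: DF=∅

φ for f: defs {L1,L2}
  DF⁺ = {L1,L3,L4}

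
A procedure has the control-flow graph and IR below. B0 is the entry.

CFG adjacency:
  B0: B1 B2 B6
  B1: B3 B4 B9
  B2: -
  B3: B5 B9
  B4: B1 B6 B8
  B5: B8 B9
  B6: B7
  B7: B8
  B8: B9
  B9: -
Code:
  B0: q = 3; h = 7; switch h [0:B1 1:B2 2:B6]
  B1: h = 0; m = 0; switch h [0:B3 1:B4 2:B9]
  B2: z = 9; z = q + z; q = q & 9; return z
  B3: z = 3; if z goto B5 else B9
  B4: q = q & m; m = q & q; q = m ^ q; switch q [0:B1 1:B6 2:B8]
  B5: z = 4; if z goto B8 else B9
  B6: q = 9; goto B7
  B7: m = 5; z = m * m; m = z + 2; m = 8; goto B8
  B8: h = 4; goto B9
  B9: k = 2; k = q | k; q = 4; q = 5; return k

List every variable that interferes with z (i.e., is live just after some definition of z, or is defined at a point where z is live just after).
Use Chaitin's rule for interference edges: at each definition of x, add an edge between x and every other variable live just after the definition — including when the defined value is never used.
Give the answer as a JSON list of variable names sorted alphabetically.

Block summaries:
  B0: {h,q} / ∅
  B1: {h,m} / ∅
  B2: {q,z} / {q}
  B3: {z} / ∅
  B4: {m,q} / {m,q}
  B5: {z} / ∅
  B6: {q} / ∅
  B7: {m,z} / ∅
  B8: {h} / ∅
  B9: {k,q} / {q}

Live sets:
  B0: in=∅ out={q}
  B1: in={q} out={m,q}
  B2: in={q} out=∅
  B3: in={q} out={q}
  B4: in={m,q} out={q}
  B5: in={q} out={q}
  B6: in=∅ out={q}
  B7: in={q} out={q}
  B8: in={q} out={q}
  B9: in={q} out=∅

Interfere edges:
  h↔{m,q}
  k↔{q}
  m↔{h,q}
  q↔{h,k,m,z}
  z↔{q}

N(z) = ["q"]

Answer: ["q"]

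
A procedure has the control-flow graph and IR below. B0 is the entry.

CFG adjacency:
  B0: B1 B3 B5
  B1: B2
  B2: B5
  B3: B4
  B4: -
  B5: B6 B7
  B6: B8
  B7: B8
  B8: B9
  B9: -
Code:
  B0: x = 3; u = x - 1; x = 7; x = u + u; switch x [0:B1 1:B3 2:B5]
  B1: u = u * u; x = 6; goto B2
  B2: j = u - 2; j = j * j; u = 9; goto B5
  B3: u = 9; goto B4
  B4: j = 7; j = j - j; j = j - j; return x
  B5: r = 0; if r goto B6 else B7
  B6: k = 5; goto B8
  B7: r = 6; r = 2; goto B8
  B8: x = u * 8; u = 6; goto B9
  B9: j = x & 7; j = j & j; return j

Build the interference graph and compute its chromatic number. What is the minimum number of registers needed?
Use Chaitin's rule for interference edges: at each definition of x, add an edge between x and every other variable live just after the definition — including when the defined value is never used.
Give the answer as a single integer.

Answer: 2

Working:
Per-block:
  B0: {u,x} / ∅
  B1: {u,x} / {u}
  B2: {j,u} / {u}
  B3: {u} / ∅
  B4: {j} / {x}
  B5: {r} / ∅
  B6: {k} / ∅
  B7: {r} / ∅
  B8: {u,x} / {u}
  B9: {j} / {x}

Liveness:
  live B0: ∅→{u,x}
  live B1: {u}→{u}
  live B2: {u}→{u}
  live B3: {x}→{x}
  live B4: {x}→∅
  live B5: {u}→{u}
  live B6: {u}→{u}
  live B7: {u}→{u}
  live B8: {u}→{x}
  live B9: {x}→∅

Conflict graph:
  j: {x}
  k: {u}
  r: {u}
  u: {k,r,x}
  x: {j,u}

Colouring:
  {j,x} pairwise interfere (2-clique) ⇒ χ ≥ 2
  assign j→c0 k→c1 r→c1 u→c0 x→c1 — no edge inside a register ⇒ χ ≤ 2
  χ = 2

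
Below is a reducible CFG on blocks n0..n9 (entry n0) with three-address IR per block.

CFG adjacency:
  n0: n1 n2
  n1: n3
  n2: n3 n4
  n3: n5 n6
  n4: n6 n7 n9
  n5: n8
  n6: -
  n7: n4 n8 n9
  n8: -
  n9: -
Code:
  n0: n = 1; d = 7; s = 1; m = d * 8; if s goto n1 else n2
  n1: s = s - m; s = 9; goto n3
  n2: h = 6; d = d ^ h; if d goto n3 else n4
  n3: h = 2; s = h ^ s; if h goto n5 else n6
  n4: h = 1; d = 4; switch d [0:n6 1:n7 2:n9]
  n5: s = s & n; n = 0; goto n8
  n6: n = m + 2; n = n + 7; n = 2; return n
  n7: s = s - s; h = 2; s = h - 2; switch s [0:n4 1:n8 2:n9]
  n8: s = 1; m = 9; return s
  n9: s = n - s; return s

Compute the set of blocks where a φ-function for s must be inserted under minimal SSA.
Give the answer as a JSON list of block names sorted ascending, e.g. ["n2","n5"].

idom tree: n1←n0 n2←n0 n3←n0 n4←n2 n5←n3 n6←n0 n7←n4 n8←n0 n9←n4
Join-block Dom:
  n3: preds {n1,n2}: {n0,n1} ∩ {n0,n2} = {n0}; idom=n0
  n4: preds {n2,n7}: {n0,n2} ∩ {n0,n2,n4,n7} = {n0,n2}; idom=n2
  n6: preds {n3,n4}: {n0,n3} ∩ {n0,n2,n4} = {n0}; idom=n0
  n8: preds {n5,n7}: {n0,n3,n5} ∩ {n0,n2,n4,n7} = {n0}; idom=n0
  n9: preds {n4,n7}: {n0,n2,n4} ∩ {n0,n2,n4,n7} = {n0,n2,n4}; idom=n4

Frontier:
  n3←n1: walk n1 to n0
  n3←n2: walk n2 to n0
  n4←n2: walk · to n2
  n4←n7: walk n7→n4 to n2
  n6←n3: walk n3 to n0
  n6←n4: walk n4→n2 to n0
  n8←n5: walk n5→n3 to n0
  n8←n7: walk n7→n4→n2 to n0
  n9←n4: walk · to n4
  n9←n7: walk n7 to n4
  n0 → ∅
  n1 → {n3}
  n2 → {n3,n6,n8}
  n3 → {n6,n8}
  n4 → {n4,n6,n8}
  n5 → {n8}
  n6 → ∅
  n7 → {n4,n8,n9}
  n8 → ∅
  n9 → ∅

φ for s: defs {n0,n1,n3,n5,n7,n8,n9}
  DF⁺ = {n3,n4,n6,n8,n9}

Answer: ["n3", "n4", "n6", "n8", "n9"]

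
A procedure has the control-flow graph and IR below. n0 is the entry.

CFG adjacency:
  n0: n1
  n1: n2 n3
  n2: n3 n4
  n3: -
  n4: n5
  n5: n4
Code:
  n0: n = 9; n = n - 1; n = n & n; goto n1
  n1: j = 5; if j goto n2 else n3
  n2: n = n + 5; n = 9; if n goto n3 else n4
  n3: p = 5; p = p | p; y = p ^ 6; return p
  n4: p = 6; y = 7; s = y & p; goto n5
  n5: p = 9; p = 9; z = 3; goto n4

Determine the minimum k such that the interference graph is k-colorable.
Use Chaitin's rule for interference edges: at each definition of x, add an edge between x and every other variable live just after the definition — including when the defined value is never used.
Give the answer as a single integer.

Answer: 2

Working:
Per-block:
  n0: def={n} ue=∅
  n1: def={j} ue=∅
  n2: def={n} ue={n}
  n3: def={p,y} ue=∅
  n4: def={p,s,y} ue=∅
  n5: def={p,z} ue=∅

Live sets:
  n0: in=∅ out={n}
  n1: in={n} out={n}
  n2: in={n} out=∅
  n3: in=∅ out=∅
  n4: in=∅ out=∅
  n5: in=∅ out=∅

Interfere edges:
  j: {n}
  n: {j}
  p: {y}
  s: ∅
  y: {p}
  z: ∅

Colouring:
  clique {j,n} ⇒ need ≥ 2
  assign j→r0 n→r1 p→r0 s→r0 y→r1 z→r0 — no edge inside a register ⇒ χ ≤ 2
  χ = 2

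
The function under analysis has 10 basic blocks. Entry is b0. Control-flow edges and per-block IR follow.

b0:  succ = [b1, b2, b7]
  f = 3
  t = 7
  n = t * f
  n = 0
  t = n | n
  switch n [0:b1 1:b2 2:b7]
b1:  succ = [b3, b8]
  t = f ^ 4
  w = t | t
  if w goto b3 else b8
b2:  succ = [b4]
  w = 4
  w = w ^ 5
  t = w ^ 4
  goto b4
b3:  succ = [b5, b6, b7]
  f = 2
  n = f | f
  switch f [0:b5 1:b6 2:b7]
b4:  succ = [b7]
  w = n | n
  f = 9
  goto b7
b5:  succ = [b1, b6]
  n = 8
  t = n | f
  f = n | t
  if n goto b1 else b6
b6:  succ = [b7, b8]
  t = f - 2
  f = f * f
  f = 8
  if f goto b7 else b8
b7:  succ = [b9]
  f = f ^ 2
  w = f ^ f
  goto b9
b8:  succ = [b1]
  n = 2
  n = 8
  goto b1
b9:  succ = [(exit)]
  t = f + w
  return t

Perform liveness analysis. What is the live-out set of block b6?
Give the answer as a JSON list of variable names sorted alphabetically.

Block summaries:
  b0: def={f,n,t} ue=∅
  b1: def={t,w} ue={f}
  b2: def={t,w} ue=∅
  b3: def={f,n} ue=∅
  b4: def={f,w} ue={n}
  b5: def={f,n,t} ue={f}
  b6: def={f,t} ue={f}
  b7: def={f,w} ue={f}
  b8: def={n} ue=∅
  b9: def={t} ue={f,w}

Live sets:
  live b0: ∅→{f,n}
  live b1: {f}→{f}
  live b2: {n}→{n}
  live b3: ∅→{f}
  live b4: {n}→{f}
  live b5: {f}→{f}
  live b6: {f}→{f}
  live b7: {f}→{f,w}
  live b8: {f}→{f}
  live b9: {f,w}→∅

live-out(b6) = ["f"]

Answer: ["f"]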